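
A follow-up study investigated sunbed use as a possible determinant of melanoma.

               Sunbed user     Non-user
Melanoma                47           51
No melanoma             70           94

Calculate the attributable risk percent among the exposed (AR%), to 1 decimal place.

Reading the table with exposure as columns: a = 47 (Sunbed user, case), b = 70 (Sunbed user, non-case), c = 51 (Non-user, case), d = 94.
Risk in exposed = 47/117 = 0.40171; risk in unexposed = 51/145 = 0.35172.
RR = 0.40171/0.35172 = 1.14211
AR% = (RR − 1)/RR × 100 = (1.14211 − 1)/1.14211 × 100 = 12.4431%

12.4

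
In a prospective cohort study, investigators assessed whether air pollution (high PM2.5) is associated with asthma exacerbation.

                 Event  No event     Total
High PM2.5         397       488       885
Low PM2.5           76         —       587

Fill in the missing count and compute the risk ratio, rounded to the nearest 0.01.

3.46

The missing cell is in the unexposed row: 587 − 76 = 511.
So a = 397, b = 488, c = 76, d = 511.
RR = [a/(a+b)] / [c/(c+d)] = (397/885) / (76/587) = 0.44859/0.12947 = 3.46475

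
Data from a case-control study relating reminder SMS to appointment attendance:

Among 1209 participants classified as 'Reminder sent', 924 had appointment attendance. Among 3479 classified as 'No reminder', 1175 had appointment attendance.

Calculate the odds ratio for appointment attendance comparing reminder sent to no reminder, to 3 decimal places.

From the description: a = 924, b = 285, c = 1175, d = 2304.
OR = (a·d)/(b·c) = (924 × 2304) / (285 × 1175) = 2128896 / 334875 = 6.35729
The odds of appointment attendance are about 6.36 times as high in the reminder sent group.

6.357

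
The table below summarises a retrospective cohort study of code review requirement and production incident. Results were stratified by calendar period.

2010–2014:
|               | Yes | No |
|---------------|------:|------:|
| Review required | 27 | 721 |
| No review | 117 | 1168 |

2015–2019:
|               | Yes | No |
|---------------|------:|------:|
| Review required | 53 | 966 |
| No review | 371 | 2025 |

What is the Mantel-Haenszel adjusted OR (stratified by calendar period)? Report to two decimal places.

OR_MH = Σ(aᵢdᵢ/nᵢ) / Σ(bᵢcᵢ/nᵢ), where nᵢ is the stratum total.
Stratum 1 (2010–2014): n = 2033; a·d/n = 27·1168/2033 = 15.5121; b·c/n = 721·117/2033 = 41.4939
Stratum 2 (2015–2019): n = 3415; a·d/n = 53·2025/3415 = 31.4275; b·c/n = 966·371/3415 = 104.9447
OR_MH = (15.5121 + 31.4275) / (41.4939 + 104.9447) = 46.9396 / 146.4385 = 0.32054

0.32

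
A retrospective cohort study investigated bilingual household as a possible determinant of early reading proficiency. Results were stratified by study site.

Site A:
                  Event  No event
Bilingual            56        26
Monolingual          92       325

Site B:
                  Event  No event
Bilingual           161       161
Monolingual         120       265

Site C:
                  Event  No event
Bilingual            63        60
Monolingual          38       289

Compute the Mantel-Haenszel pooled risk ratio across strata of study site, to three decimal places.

RR_MH = Σ(aᵢ·n₀ᵢ/nᵢ) / Σ(cᵢ·n₁ᵢ/nᵢ), with n₁ᵢ = aᵢ+bᵢ (exposed), n₀ᵢ = cᵢ+dᵢ (unexposed), nᵢ = n₁ᵢ+n₀ᵢ.
Stratum 1 (Site A): n₁ = 82, n₀ = 417, n = 499; a·n₀/n = 56·417/499 = 46.7976; c·n₁/n = 92·82/499 = 15.1182
Stratum 2 (Site B): n₁ = 322, n₀ = 385, n = 707; a·n₀/n = 161·385/707 = 87.6733; c·n₁/n = 120·322/707 = 54.6535
Stratum 3 (Site C): n₁ = 123, n₀ = 327, n = 450; a·n₀/n = 63·327/450 = 45.7800; c·n₁/n = 38·123/450 = 10.3867
RR_MH = (46.7976 + 87.6733 + 45.7800) / (15.1182 + 54.6535 + 10.3867) = 180.2509 / 80.1584 = 2.24868

2.249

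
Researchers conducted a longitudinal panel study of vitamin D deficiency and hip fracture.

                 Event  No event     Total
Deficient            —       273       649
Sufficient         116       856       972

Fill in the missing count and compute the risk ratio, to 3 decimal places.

4.855

The missing cell is in the exposed row: 649 − 273 = 376.
So a = 376, b = 273, c = 116, d = 856.
RR = [a/(a+b)] / [c/(c+d)] = (376/649) / (116/972) = 0.57935/0.11934 = 4.85458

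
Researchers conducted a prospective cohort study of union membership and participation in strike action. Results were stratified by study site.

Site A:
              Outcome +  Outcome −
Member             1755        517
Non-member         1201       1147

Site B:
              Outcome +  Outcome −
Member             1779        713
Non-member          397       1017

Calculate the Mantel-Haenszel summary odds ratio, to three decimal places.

4.345

OR_MH = Σ(aᵢdᵢ/nᵢ) / Σ(bᵢcᵢ/nᵢ), where nᵢ is the stratum total.
Stratum 1 (Site A): n = 4620; a·d/n = 1755·1147/4620 = 435.7110; b·c/n = 517·1201/4620 = 134.3976
Stratum 2 (Site B): n = 3906; a·d/n = 1779·1017/3906 = 463.1959; b·c/n = 713·397/3906 = 72.4683
OR_MH = (435.7110 + 463.1959) / (134.3976 + 72.4683) = 898.9069 / 206.8659 = 4.34536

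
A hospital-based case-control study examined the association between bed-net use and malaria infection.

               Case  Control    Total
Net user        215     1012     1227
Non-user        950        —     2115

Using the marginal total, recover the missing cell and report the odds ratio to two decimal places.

The missing cell is in the unexposed row: 2115 − 950 = 1165.
So a = 215, b = 1012, c = 950, d = 1165.
OR = (a·d)/(b·c) = (215 × 1165) / (1012 × 950) = 250475 / 961400 = 0.26053

0.26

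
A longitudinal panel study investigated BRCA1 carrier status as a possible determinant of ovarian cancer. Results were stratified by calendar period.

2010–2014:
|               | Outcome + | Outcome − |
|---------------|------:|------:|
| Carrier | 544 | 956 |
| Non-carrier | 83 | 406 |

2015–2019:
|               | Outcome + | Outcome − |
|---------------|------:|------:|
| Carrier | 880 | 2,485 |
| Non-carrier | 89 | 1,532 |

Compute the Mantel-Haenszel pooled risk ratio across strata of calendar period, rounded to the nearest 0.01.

3.42

RR_MH = Σ(aᵢ·n₀ᵢ/nᵢ) / Σ(cᵢ·n₁ᵢ/nᵢ), with n₁ᵢ = aᵢ+bᵢ (exposed), n₀ᵢ = cᵢ+dᵢ (unexposed), nᵢ = n₁ᵢ+n₀ᵢ.
Stratum 1 (2010–2014): n₁ = 1500, n₀ = 489, n = 1989; a·n₀/n = 544·489/1989 = 133.7436; c·n₁/n = 83·1500/1989 = 62.5943
Stratum 2 (2015–2019): n₁ = 3365, n₀ = 1621, n = 4986; a·n₀/n = 880·1621/4986 = 286.0971; c·n₁/n = 89·3365/4986 = 60.0652
RR_MH = (133.7436 + 286.0971) / (62.5943 + 60.0652) = 419.8407 / 122.6595 = 3.42282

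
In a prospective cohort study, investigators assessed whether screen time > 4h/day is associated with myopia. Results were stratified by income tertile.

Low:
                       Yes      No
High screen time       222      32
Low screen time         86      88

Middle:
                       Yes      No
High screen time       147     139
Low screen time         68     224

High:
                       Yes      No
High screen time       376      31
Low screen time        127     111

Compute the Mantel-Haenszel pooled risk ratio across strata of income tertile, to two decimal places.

RR_MH = Σ(aᵢ·n₀ᵢ/nᵢ) / Σ(cᵢ·n₁ᵢ/nᵢ), with n₁ᵢ = aᵢ+bᵢ (exposed), n₀ᵢ = cᵢ+dᵢ (unexposed), nᵢ = n₁ᵢ+n₀ᵢ.
Stratum 1 (Low): n₁ = 254, n₀ = 174, n = 428; a·n₀/n = 222·174/428 = 90.2523; c·n₁/n = 86·254/428 = 51.0374
Stratum 2 (Middle): n₁ = 286, n₀ = 292, n = 578; a·n₀/n = 147·292/578 = 74.2630; c·n₁/n = 68·286/578 = 33.6471
Stratum 3 (High): n₁ = 407, n₀ = 238, n = 645; a·n₀/n = 376·238/645 = 138.7411; c·n₁/n = 127·407/645 = 80.1380
RR_MH = (90.2523 + 74.2630 + 138.7411) / (51.0374 + 33.6471 + 80.1380) = 303.2564 / 164.8224 = 1.83990

1.84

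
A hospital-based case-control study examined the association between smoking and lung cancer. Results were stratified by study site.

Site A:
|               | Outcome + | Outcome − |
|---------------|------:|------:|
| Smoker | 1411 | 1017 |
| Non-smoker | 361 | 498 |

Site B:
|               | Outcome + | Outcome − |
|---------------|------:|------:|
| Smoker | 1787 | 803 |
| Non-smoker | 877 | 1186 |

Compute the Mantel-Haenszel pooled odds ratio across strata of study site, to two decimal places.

OR_MH = Σ(aᵢdᵢ/nᵢ) / Σ(bᵢcᵢ/nᵢ), where nᵢ is the stratum total.
Stratum 1 (Site A): n = 3287; a·d/n = 1411·498/3287 = 213.7749; b·c/n = 1017·361/3287 = 111.6936
Stratum 2 (Site B): n = 4653; a·d/n = 1787·1186/4653 = 455.4872; b·c/n = 803·877/4653 = 151.3499
OR_MH = (213.7749 + 455.4872) / (111.6936 + 151.3499) = 669.2621 / 263.0435 = 2.54430

2.54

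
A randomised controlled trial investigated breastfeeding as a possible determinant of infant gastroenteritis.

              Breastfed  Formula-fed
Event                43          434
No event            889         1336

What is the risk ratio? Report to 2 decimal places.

Reading the table with exposure as columns: a = 43 (Breastfed, case), b = 889 (Breastfed, non-case), c = 434 (Formula-fed, case), d = 1336.
Risk in exposed = 43/932 = 0.04614; risk in unexposed = 434/1770 = 0.24520.
RR = 0.04614 / 0.24520 = 0.18816
The risk is 81% lower among the exposed than among the unexposed.

0.19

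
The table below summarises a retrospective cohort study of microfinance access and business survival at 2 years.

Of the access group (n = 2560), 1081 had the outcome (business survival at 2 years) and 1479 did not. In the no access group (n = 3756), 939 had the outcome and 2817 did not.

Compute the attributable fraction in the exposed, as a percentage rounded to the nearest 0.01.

From the description: a = 1081, b = 1479, c = 939, d = 2817.
Risk in exposed = 1081/2560 = 0.42227; risk in unexposed = 939/3756 = 0.25000.
RR = 0.42227/0.25000 = 1.68906
AR% = (RR − 1)/RR × 100 = (1.68906 − 1)/1.68906 × 100 = 40.7956%

40.80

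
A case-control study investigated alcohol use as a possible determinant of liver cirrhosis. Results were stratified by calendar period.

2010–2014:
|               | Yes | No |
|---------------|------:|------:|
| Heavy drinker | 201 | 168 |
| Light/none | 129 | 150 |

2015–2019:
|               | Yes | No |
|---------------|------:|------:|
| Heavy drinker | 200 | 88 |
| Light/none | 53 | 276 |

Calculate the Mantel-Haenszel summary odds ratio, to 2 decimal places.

3.32

OR_MH = Σ(aᵢdᵢ/nᵢ) / Σ(bᵢcᵢ/nᵢ), where nᵢ is the stratum total.
Stratum 1 (2010–2014): n = 648; a·d/n = 201·150/648 = 46.5278; b·c/n = 168·129/648 = 33.4444
Stratum 2 (2015–2019): n = 617; a·d/n = 200·276/617 = 89.4652; b·c/n = 88·53/617 = 7.5592
OR_MH = (46.5278 + 89.4652) / (33.4444 + 7.5592) = 135.9929 / 41.0036 = 3.31661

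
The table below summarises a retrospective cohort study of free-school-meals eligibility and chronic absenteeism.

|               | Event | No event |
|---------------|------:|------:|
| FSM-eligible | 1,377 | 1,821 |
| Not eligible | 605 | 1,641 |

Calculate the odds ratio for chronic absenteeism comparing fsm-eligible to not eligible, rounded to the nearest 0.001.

Cells: a = 1377, b = 1821, c = 605, d = 1641.
OR = (a·d)/(b·c) = (1377 × 1641) / (1821 × 605) = 2259657 / 1101705 = 2.05105
The odds of chronic absenteeism are about 2.05 times as high in the fsm-eligible group.

2.051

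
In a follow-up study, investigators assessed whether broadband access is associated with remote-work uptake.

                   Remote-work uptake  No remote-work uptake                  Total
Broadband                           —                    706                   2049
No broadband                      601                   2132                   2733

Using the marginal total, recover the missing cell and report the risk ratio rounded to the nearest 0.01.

2.98

The missing cell is in the exposed row: 2049 − 706 = 1343.
So a = 1343, b = 706, c = 601, d = 2132.
RR = [a/(a+b)] / [c/(c+d)] = (1343/2049) / (601/2733) = 0.65544/0.21990 = 2.98057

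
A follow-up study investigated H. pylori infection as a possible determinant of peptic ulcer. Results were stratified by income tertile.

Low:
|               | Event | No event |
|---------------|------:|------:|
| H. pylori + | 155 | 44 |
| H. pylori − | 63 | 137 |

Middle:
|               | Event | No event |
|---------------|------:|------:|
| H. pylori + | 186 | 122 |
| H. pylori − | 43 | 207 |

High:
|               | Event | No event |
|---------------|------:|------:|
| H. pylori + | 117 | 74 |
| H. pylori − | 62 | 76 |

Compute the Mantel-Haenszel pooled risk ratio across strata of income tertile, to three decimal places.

2.305

RR_MH = Σ(aᵢ·n₀ᵢ/nᵢ) / Σ(cᵢ·n₁ᵢ/nᵢ), with n₁ᵢ = aᵢ+bᵢ (exposed), n₀ᵢ = cᵢ+dᵢ (unexposed), nᵢ = n₁ᵢ+n₀ᵢ.
Stratum 1 (Low): n₁ = 199, n₀ = 200, n = 399; a·n₀/n = 155·200/399 = 77.6942; c·n₁/n = 63·199/399 = 31.4211
Stratum 2 (Middle): n₁ = 308, n₀ = 250, n = 558; a·n₀/n = 186·250/558 = 83.3333; c·n₁/n = 43·308/558 = 23.7348
Stratum 3 (High): n₁ = 191, n₀ = 138, n = 329; a·n₀/n = 117·138/329 = 49.0760; c·n₁/n = 62·191/329 = 35.9939
RR_MH = (77.6942 + 83.3333 + 49.0760) / (31.4211 + 23.7348 + 35.9939) = 210.1036 / 91.1497 = 2.30504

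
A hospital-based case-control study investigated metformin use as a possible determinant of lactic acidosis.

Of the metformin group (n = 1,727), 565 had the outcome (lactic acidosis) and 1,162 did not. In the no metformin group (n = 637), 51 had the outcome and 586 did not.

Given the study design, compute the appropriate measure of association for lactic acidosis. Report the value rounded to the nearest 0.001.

From the description: a = 565, b = 1162, c = 51, d = 586.
This is a hospital-based case-control study: participants were sampled on outcome status, so risks in the source population cannot be estimated directly — relative risk is not valid here. The odds ratio is the appropriate measure.
OR = (a·d)/(b·c) = (565 × 586) / (1162 × 51) = 331090 / 59262 = 5.58689

5.587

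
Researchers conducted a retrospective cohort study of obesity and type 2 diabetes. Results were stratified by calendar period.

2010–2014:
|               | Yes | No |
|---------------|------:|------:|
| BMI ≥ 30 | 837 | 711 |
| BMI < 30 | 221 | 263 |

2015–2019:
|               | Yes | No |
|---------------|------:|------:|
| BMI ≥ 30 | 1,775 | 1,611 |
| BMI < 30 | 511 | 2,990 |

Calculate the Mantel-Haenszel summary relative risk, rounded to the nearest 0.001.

RR_MH = Σ(aᵢ·n₀ᵢ/nᵢ) / Σ(cᵢ·n₁ᵢ/nᵢ), with n₁ᵢ = aᵢ+bᵢ (exposed), n₀ᵢ = cᵢ+dᵢ (unexposed), nᵢ = n₁ᵢ+n₀ᵢ.
Stratum 1 (2010–2014): n₁ = 1548, n₀ = 484, n = 2032; a·n₀/n = 837·484/2032 = 199.3642; c·n₁/n = 221·1548/2032 = 168.3602
Stratum 2 (2015–2019): n₁ = 3386, n₀ = 3501, n = 6887; a·n₀/n = 1775·3501/6887 = 902.3196; c·n₁/n = 511·3386/6887 = 251.2336
RR_MH = (199.3642 + 902.3196) / (168.3602 + 251.2336) = 1101.6838 / 419.5939 = 2.62560

2.626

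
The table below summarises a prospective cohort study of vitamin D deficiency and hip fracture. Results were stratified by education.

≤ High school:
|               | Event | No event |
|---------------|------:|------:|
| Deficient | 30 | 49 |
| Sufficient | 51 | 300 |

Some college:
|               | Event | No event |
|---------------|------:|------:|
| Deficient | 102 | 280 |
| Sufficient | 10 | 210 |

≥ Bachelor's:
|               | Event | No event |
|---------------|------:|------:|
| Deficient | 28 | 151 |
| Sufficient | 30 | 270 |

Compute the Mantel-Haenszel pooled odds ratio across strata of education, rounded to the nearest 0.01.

OR_MH = Σ(aᵢdᵢ/nᵢ) / Σ(bᵢcᵢ/nᵢ), where nᵢ is the stratum total.
Stratum 1 (≤ High school): n = 430; a·d/n = 30·300/430 = 20.9302; b·c/n = 49·51/430 = 5.8116
Stratum 2 (Some college): n = 602; a·d/n = 102·210/602 = 35.5814; b·c/n = 280·10/602 = 4.6512
Stratum 3 (≥ Bachelor's): n = 479; a·d/n = 28·270/479 = 15.7829; b·c/n = 151·30/479 = 9.4572
OR_MH = (20.9302 + 35.5814 + 15.7829) / (5.8116 + 4.6512 + 9.4572) = 72.2945 / 19.9200 = 3.62924

3.63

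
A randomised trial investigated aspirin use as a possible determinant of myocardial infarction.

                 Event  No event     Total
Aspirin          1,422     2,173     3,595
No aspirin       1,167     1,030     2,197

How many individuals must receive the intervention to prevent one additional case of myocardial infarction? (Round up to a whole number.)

Risk in treated group = 1422/3595 = 0.39555; risk in control = 1167/2197 = 0.53118.
Absolute risk reduction = 0.53118 − 0.39555 = 0.13563
NNT = 1 / ARR = 1 / 0.13563 = 7.373 → round up → 8

8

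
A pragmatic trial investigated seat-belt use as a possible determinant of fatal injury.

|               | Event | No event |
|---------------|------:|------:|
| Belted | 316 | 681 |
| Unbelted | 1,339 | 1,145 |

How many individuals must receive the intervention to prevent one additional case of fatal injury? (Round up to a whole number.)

Risk in treated group = 316/997 = 0.31695; risk in control = 1339/2484 = 0.53905.
Absolute risk reduction = 0.53905 − 0.31695 = 0.22210
NNT = 1 / ARR = 1 / 0.22210 = 4.502 → round up → 5

5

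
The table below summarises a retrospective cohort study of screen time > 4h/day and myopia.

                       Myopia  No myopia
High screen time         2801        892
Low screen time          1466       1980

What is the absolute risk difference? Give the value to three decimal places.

0.333

Cells: a = 2801, b = 892, c = 1466, d = 1980.
Risk in exposed = 2801/3693 = 0.758462; risk in unexposed = 1466/3446 = 0.425421.
Risk difference = 0.758462 − 0.425421 = 0.333041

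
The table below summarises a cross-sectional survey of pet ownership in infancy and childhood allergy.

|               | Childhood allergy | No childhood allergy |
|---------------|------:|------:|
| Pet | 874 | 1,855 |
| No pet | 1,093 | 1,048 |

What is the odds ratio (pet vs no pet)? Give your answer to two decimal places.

Cells: a = 874, b = 1855, c = 1093, d = 1048.
OR = (a·d)/(b·c) = (874 × 1048) / (1855 × 1093) = 915952 / 2027515 = 0.45176
Exposure is associated with lower odds of childhood allergy (OR = 0.45 < 1).

0.45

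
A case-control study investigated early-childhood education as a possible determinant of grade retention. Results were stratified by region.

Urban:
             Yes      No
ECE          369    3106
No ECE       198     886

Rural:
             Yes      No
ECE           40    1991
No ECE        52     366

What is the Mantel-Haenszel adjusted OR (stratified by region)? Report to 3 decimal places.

0.439

OR_MH = Σ(aᵢdᵢ/nᵢ) / Σ(bᵢcᵢ/nᵢ), where nᵢ is the stratum total.
Stratum 1 (Urban): n = 4559; a·d/n = 369·886/4559 = 71.7118; b·c/n = 3106·198/4559 = 134.8954
Stratum 2 (Rural): n = 2449; a·d/n = 40·366/2449 = 5.9780; b·c/n = 1991·52/2449 = 42.2752
OR_MH = (71.7118 + 5.9780) / (134.8954 + 42.2752) = 77.6897 / 177.1706 = 0.43850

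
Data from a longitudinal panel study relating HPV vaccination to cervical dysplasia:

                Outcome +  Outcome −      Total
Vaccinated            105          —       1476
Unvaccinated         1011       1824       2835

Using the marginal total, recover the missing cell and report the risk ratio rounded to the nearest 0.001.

The missing cell is in the exposed row: 1476 − 105 = 1371.
So a = 105, b = 1371, c = 1011, d = 1824.
RR = [a/(a+b)] / [c/(c+d)] = (105/1476) / (1011/2835) = 0.07114/0.35661 = 0.19948

0.199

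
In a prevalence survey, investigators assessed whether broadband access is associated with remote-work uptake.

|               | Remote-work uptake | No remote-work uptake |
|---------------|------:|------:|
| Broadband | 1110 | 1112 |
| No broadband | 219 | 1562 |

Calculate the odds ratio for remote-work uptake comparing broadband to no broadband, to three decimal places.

Cells: a = 1110, b = 1112, c = 219, d = 1562.
OR = (a·d)/(b·c) = (1110 × 1562) / (1112 × 219) = 1733820 / 243528 = 7.11959
The odds of remote-work uptake are about 7.12 times as high in the broadband group.

7.120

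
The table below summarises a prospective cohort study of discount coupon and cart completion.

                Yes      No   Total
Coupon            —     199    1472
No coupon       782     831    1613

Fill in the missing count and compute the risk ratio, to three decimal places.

The missing cell is in the exposed row: 1472 − 199 = 1273.
So a = 1273, b = 199, c = 782, d = 831.
RR = [a/(a+b)] / [c/(c+d)] = (1273/1472) / (782/1613) = 0.86481/0.48481 = 1.78381

1.784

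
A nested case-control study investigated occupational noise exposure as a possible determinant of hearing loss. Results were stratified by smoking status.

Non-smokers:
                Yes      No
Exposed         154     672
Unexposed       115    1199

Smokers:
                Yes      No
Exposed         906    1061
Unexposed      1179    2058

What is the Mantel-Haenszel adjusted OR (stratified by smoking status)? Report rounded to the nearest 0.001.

1.608

OR_MH = Σ(aᵢdᵢ/nᵢ) / Σ(bᵢcᵢ/nᵢ), where nᵢ is the stratum total.
Stratum 1 (Non-smokers): n = 2140; a·d/n = 154·1199/2140 = 86.2832; b·c/n = 672·115/2140 = 36.1121
Stratum 2 (Smokers): n = 5204; a·d/n = 906·2058/5204 = 358.2913; b·c/n = 1061·1179/5204 = 240.3764
OR_MH = (86.2832 + 358.2913) / (36.1121 + 240.3764) = 444.5745 / 276.4886 = 1.60793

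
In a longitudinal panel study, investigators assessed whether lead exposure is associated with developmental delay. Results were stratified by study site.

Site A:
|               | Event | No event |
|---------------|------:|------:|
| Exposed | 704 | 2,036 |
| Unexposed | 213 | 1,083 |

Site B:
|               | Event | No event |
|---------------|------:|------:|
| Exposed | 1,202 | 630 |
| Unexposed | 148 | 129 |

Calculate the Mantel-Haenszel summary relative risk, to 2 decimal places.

1.41

RR_MH = Σ(aᵢ·n₀ᵢ/nᵢ) / Σ(cᵢ·n₁ᵢ/nᵢ), with n₁ᵢ = aᵢ+bᵢ (exposed), n₀ᵢ = cᵢ+dᵢ (unexposed), nᵢ = n₁ᵢ+n₀ᵢ.
Stratum 1 (Site A): n₁ = 2740, n₀ = 1296, n = 4036; a·n₀/n = 704·1296/4036 = 226.0614; c·n₁/n = 213·2740/4036 = 144.6036
Stratum 2 (Site B): n₁ = 1832, n₀ = 277, n = 2109; a·n₀/n = 1202·277/2109 = 157.8729; c·n₁/n = 148·1832/2109 = 128.5614
RR_MH = (226.0614 + 157.8729) / (144.6036 + 128.5614) = 383.9344 / 273.1650 = 1.40550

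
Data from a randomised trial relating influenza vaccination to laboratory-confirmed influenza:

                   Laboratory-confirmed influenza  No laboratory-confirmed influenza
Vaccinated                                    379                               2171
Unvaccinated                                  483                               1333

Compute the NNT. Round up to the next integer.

Risk in treated group = 379/2550 = 0.14863; risk in control = 483/1816 = 0.26597.
Absolute risk reduction = 0.26597 − 0.14863 = 0.11734
NNT = 1 / ARR = 1 / 0.11734 = 8.522 → round up → 9

9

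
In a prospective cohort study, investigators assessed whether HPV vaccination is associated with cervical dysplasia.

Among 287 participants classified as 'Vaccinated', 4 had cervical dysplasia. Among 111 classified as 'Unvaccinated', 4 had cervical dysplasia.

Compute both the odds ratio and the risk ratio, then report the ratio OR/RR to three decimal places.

0.978

From the description: a = 4, b = 283, c = 4, d = 107.
OR = (4·107)/(283·4) = 428/1132 = 0.37809
Risk in exposed = 4/287 = 0.01394; risk in unexposed = 4/111 = 0.03604; RR = 0.38676
OR/RR = 0.37809 / 0.38676 = 0.97759
The outcome is rare in both groups, so OR ≈ RR (ratio near 1).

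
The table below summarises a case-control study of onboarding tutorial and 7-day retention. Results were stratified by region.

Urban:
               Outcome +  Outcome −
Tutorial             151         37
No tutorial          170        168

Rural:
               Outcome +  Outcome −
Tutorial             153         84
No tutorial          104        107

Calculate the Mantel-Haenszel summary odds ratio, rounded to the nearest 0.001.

2.695

OR_MH = Σ(aᵢdᵢ/nᵢ) / Σ(bᵢcᵢ/nᵢ), where nᵢ is the stratum total.
Stratum 1 (Urban): n = 526; a·d/n = 151·168/526 = 48.2281; b·c/n = 37·170/526 = 11.9582
Stratum 2 (Rural): n = 448; a·d/n = 153·107/448 = 36.5424; b·c/n = 84·104/448 = 19.5000
OR_MH = (48.2281 + 36.5424) / (11.9582 + 19.5000) = 84.7705 / 31.4582 = 2.69471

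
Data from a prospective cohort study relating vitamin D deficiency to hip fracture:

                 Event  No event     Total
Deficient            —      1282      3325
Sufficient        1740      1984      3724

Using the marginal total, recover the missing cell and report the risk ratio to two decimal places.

The missing cell is in the exposed row: 3325 − 1282 = 2043.
So a = 2043, b = 1282, c = 1740, d = 1984.
RR = [a/(a+b)] / [c/(c+d)] = (2043/3325) / (1740/3724) = 0.61444/0.46724 = 1.31503

1.32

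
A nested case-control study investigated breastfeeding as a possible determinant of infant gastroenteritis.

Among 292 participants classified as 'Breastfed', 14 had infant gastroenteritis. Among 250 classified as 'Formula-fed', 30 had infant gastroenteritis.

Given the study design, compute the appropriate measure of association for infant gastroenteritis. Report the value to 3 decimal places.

From the description: a = 14, b = 278, c = 30, d = 220.
This is a nested case-control study: participants were sampled on outcome status, so risks in the source population cannot be estimated directly — relative risk is not valid here. The odds ratio is the appropriate measure.
OR = (a·d)/(b·c) = (14 × 220) / (278 × 30) = 3080 / 8340 = 0.36930

0.369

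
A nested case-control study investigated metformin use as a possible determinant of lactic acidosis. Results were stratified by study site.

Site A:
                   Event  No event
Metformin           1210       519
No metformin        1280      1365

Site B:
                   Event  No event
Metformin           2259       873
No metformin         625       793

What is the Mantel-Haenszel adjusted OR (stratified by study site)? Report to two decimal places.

OR_MH = Σ(aᵢdᵢ/nᵢ) / Σ(bᵢcᵢ/nᵢ), where nᵢ is the stratum total.
Stratum 1 (Site A): n = 4374; a·d/n = 1210·1365/4374 = 377.6063; b·c/n = 519·1280/4374 = 151.8793
Stratum 2 (Site B): n = 4550; a·d/n = 2259·793/4550 = 393.7114; b·c/n = 873·625/4550 = 119.9176
OR_MH = (377.6063 + 393.7114) / (151.8793 + 119.9176) = 771.3177 / 271.7969 = 2.83785

2.84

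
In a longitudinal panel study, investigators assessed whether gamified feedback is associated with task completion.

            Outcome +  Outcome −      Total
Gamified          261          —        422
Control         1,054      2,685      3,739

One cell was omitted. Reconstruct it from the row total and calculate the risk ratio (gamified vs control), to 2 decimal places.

The missing cell is in the exposed row: 422 − 261 = 161.
So a = 261, b = 161, c = 1054, d = 2685.
RR = [a/(a+b)] / [c/(c+d)] = (261/422) / (1054/3739) = 0.61848/0.28189 = 2.19403

2.19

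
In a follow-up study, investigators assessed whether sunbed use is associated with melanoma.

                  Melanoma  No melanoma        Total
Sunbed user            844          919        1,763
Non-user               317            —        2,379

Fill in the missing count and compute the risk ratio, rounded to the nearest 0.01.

The missing cell is in the unexposed row: 2379 − 317 = 2062.
So a = 844, b = 919, c = 317, d = 2062.
RR = [a/(a+b)] / [c/(c+d)] = (844/1763) / (317/2379) = 0.47873/0.13325 = 3.59274

3.59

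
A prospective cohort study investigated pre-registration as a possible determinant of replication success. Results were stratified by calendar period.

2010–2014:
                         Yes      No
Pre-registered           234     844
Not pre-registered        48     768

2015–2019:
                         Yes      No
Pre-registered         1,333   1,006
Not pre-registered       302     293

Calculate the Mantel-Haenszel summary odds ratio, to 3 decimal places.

1.825

OR_MH = Σ(aᵢdᵢ/nᵢ) / Σ(bᵢcᵢ/nᵢ), where nᵢ is the stratum total.
Stratum 1 (2010–2014): n = 1894; a·d/n = 234·768/1894 = 94.8849; b·c/n = 844·48/1894 = 21.3897
Stratum 2 (2015–2019): n = 2934; a·d/n = 1333·293/2934 = 133.1183; b·c/n = 1006·302/2934 = 103.5487
OR_MH = (94.8849 + 133.1183) / (21.3897 + 103.5487) = 228.0032 / 124.9384 = 1.82492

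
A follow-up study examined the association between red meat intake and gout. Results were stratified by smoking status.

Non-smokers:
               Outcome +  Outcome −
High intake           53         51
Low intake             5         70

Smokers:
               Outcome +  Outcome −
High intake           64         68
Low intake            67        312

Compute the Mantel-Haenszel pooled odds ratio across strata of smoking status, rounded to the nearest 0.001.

5.783

OR_MH = Σ(aᵢdᵢ/nᵢ) / Σ(bᵢcᵢ/nᵢ), where nᵢ is the stratum total.
Stratum 1 (Non-smokers): n = 179; a·d/n = 53·70/179 = 20.7263; b·c/n = 51·5/179 = 1.4246
Stratum 2 (Smokers): n = 511; a·d/n = 64·312/511 = 39.0763; b·c/n = 68·67/511 = 8.9159
OR_MH = (20.7263 + 39.0763) / (1.4246 + 8.9159) = 59.8026 / 10.3404 = 5.78337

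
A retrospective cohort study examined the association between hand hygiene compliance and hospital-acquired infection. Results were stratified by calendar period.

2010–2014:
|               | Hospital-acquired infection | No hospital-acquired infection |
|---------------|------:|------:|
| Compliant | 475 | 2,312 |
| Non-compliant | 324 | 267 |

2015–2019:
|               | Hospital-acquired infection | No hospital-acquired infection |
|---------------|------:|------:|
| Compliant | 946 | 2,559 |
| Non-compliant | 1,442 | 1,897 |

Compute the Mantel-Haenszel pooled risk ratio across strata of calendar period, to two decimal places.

0.54

RR_MH = Σ(aᵢ·n₀ᵢ/nᵢ) / Σ(cᵢ·n₁ᵢ/nᵢ), with n₁ᵢ = aᵢ+bᵢ (exposed), n₀ᵢ = cᵢ+dᵢ (unexposed), nᵢ = n₁ᵢ+n₀ᵢ.
Stratum 1 (2010–2014): n₁ = 2787, n₀ = 591, n = 3378; a·n₀/n = 475·591/3378 = 83.1039; c·n₁/n = 324·2787/3378 = 267.3144
Stratum 2 (2015–2019): n₁ = 3505, n₀ = 3339, n = 6844; a·n₀/n = 946·3339/6844 = 461.5275; c·n₁/n = 1442·3505/6844 = 738.4877
RR_MH = (83.1039 + 461.5275) / (267.3144 + 738.4877) = 544.6314 / 1005.8021 = 0.54149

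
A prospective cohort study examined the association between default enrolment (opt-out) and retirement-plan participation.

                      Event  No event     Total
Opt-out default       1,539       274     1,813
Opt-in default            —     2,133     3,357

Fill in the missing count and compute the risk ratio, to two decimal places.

The missing cell is in the unexposed row: 3357 − 2133 = 1224.
So a = 1539, b = 274, c = 1224, d = 2133.
RR = [a/(a+b)] / [c/(c+d)] = (1539/1813) / (1224/3357) = 0.84887/0.36461 = 2.32815

2.33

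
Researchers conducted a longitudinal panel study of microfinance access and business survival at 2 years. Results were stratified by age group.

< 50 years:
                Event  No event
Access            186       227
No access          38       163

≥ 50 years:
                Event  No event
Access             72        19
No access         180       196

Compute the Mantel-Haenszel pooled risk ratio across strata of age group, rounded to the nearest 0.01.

RR_MH = Σ(aᵢ·n₀ᵢ/nᵢ) / Σ(cᵢ·n₁ᵢ/nᵢ), with n₁ᵢ = aᵢ+bᵢ (exposed), n₀ᵢ = cᵢ+dᵢ (unexposed), nᵢ = n₁ᵢ+n₀ᵢ.
Stratum 1 (< 50 years): n₁ = 413, n₀ = 201, n = 614; a·n₀/n = 186·201/614 = 60.8893; c·n₁/n = 38·413/614 = 25.5603
Stratum 2 (≥ 50 years): n₁ = 91, n₀ = 376, n = 467; a·n₀/n = 72·376/467 = 57.9700; c·n₁/n = 180·91/467 = 35.0749
RR_MH = (60.8893 + 57.9700) / (25.5603 + 35.0749) = 118.8593 / 60.6352 = 1.96024

1.96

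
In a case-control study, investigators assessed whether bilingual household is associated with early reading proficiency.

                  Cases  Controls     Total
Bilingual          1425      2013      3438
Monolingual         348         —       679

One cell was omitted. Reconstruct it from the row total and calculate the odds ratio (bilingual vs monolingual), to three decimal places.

0.673

The missing cell is in the unexposed row: 679 − 348 = 331.
So a = 1425, b = 2013, c = 348, d = 331.
OR = (a·d)/(b·c) = (1425 × 331) / (2013 × 348) = 471675 / 700524 = 0.67332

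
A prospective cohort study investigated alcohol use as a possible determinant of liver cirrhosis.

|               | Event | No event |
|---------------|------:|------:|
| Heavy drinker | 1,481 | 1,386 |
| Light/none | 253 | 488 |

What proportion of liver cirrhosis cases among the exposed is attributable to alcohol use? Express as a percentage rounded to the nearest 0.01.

Cells: a = 1481, b = 1386, c = 253, d = 488.
Risk in exposed = 1481/2867 = 0.51657; risk in unexposed = 253/741 = 0.34143.
RR = 0.51657/0.34143 = 1.51295
AR% = (RR − 1)/RR × 100 = (1.51295 − 1)/1.51295 × 100 = 33.9040%

33.90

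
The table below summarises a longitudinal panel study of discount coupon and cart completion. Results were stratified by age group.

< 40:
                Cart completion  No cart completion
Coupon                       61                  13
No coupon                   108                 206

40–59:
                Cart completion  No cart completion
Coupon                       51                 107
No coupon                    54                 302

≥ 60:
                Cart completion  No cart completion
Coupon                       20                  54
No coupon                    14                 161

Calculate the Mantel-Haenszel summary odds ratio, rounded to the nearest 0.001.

4.207

OR_MH = Σ(aᵢdᵢ/nᵢ) / Σ(bᵢcᵢ/nᵢ), where nᵢ is the stratum total.
Stratum 1 (< 40): n = 388; a·d/n = 61·206/388 = 32.3866; b·c/n = 13·108/388 = 3.6186
Stratum 2 (40–59): n = 514; a·d/n = 51·302/514 = 29.9650; b·c/n = 107·54/514 = 11.2412
Stratum 3 (≥ 60): n = 249; a·d/n = 20·161/249 = 12.9317; b·c/n = 54·14/249 = 3.0361
OR_MH = (32.3866 + 29.9650 + 12.9317) / (3.6186 + 11.2412 + 3.0361) = 75.2833 / 17.8959 = 4.20672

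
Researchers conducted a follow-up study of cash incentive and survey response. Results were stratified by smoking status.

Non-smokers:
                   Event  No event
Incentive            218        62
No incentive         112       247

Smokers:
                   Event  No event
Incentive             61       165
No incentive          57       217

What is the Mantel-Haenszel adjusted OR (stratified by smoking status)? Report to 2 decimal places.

3.73

OR_MH = Σ(aᵢdᵢ/nᵢ) / Σ(bᵢcᵢ/nᵢ), where nᵢ is the stratum total.
Stratum 1 (Non-smokers): n = 639; a·d/n = 218·247/639 = 84.2660; b·c/n = 62·112/639 = 10.8670
Stratum 2 (Smokers): n = 500; a·d/n = 61·217/500 = 26.4740; b·c/n = 165·57/500 = 18.8100
OR_MH = (84.2660 + 26.4740) / (10.8670 + 18.8100) = 110.7400 / 29.6770 = 3.73151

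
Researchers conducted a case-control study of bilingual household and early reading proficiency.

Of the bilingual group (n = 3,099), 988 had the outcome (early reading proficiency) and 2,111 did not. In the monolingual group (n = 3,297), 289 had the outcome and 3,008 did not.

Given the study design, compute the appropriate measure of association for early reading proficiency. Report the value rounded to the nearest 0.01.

From the description: a = 988, b = 2111, c = 289, d = 3008.
This is a case-control study: participants were sampled on outcome status, so risks in the source population cannot be estimated directly — relative risk is not valid here. The odds ratio is the appropriate measure.
OR = (a·d)/(b·c) = (988 × 3008) / (2111 × 289) = 2971904 / 610079 = 4.87134

4.87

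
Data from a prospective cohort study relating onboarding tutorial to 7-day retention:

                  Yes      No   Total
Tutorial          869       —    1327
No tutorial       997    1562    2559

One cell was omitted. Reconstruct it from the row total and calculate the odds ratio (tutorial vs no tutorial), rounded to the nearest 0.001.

The missing cell is in the exposed row: 1327 − 869 = 458.
So a = 869, b = 458, c = 997, d = 1562.
OR = (a·d)/(b·c) = (869 × 1562) / (458 × 997) = 1357378 / 456626 = 2.97263

2.973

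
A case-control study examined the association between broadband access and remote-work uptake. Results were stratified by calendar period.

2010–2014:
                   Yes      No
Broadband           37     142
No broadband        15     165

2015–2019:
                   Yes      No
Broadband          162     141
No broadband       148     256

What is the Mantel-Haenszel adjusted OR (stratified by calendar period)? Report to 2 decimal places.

2.13

OR_MH = Σ(aᵢdᵢ/nᵢ) / Σ(bᵢcᵢ/nᵢ), where nᵢ is the stratum total.
Stratum 1 (2010–2014): n = 359; a·d/n = 37·165/359 = 17.0056; b·c/n = 142·15/359 = 5.9331
Stratum 2 (2015–2019): n = 707; a·d/n = 162·256/707 = 58.6591; b·c/n = 141·148/707 = 29.5163
OR_MH = (17.0056 + 58.6591) / (5.9331 + 29.5163) = 75.6647 / 35.4494 = 2.13444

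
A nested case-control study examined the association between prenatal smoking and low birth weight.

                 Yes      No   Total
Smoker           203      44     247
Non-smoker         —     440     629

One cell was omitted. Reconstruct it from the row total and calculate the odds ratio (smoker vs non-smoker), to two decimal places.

10.74

The missing cell is in the unexposed row: 629 − 440 = 189.
So a = 203, b = 44, c = 189, d = 440.
OR = (a·d)/(b·c) = (203 × 440) / (44 × 189) = 89320 / 8316 = 10.74074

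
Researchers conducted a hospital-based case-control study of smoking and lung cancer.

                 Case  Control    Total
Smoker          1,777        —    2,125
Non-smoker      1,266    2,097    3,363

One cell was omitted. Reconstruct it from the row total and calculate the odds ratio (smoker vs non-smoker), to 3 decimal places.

8.458

The missing cell is in the exposed row: 2125 − 1777 = 348.
So a = 1777, b = 348, c = 1266, d = 2097.
OR = (a·d)/(b·c) = (1777 × 2097) / (348 × 1266) = 3726369 / 440568 = 8.45810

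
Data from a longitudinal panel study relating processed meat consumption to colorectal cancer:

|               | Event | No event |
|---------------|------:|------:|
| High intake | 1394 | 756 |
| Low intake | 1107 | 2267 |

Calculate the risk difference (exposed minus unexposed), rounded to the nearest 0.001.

0.320

Cells: a = 1394, b = 756, c = 1107, d = 2267.
Risk in exposed = 1394/2150 = 0.648372; risk in unexposed = 1107/3374 = 0.328097.
Risk difference = 0.648372 − 0.328097 = 0.320275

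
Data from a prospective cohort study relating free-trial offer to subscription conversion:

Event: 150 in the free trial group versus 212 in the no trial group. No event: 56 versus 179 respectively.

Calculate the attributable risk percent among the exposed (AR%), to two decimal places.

From the description: a = 150, b = 56, c = 212, d = 179.
Risk in exposed = 150/206 = 0.72816; risk in unexposed = 212/391 = 0.54220.
RR = 0.72816/0.54220 = 1.34297
AR% = (RR − 1)/RR × 100 = (1.34297 − 1)/1.34297 × 100 = 25.5379%

25.54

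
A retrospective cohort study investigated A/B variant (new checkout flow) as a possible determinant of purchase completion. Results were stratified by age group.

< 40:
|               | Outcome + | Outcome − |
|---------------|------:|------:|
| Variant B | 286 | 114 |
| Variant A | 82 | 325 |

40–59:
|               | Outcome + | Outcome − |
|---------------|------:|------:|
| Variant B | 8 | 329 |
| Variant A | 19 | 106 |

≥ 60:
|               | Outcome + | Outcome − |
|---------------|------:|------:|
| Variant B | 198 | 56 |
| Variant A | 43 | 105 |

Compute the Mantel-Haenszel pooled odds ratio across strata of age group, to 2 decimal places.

5.42

OR_MH = Σ(aᵢdᵢ/nᵢ) / Σ(bᵢcᵢ/nᵢ), where nᵢ is the stratum total.
Stratum 1 (< 40): n = 807; a·d/n = 286·325/807 = 115.1797; b·c/n = 114·82/807 = 11.5836
Stratum 2 (40–59): n = 462; a·d/n = 8·106/462 = 1.8355; b·c/n = 329·19/462 = 13.5303
Stratum 3 (≥ 60): n = 402; a·d/n = 198·105/402 = 51.7164; b·c/n = 56·43/402 = 5.9900
OR_MH = (115.1797 + 1.8355 + 51.7164) / (11.5836 + 13.5303 + 5.9900) = 168.7316 / 31.1040 = 5.42476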